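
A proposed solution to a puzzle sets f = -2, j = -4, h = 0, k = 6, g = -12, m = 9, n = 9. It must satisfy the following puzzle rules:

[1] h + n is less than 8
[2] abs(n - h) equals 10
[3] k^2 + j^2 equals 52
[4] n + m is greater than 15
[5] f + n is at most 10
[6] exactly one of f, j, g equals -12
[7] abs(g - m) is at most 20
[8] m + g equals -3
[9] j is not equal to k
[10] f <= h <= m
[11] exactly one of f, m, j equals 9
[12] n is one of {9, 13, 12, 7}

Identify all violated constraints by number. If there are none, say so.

[1] h + n = 0 + 9 = 9; 9 ≥ 8, bound 8 not met — violated.
[2] abs(9 - 0) = 9, not 10 — violated.
[3] k^2 + j^2 = 6^2 + (-4)^2 = 36 + 16 = 52 — OK.
[4] n + m = 9 + 9 = 18; 18 > 15 — OK.
[5] f + n = -2 + 9 = 7; 7 ≤ 10 — OK.
[6] f=-2, j=-4, g=-12; 1 of them equals -12 — OK.
[7] abs(-12 - 9) = 21; 21 > 20, exceeds bound 20 — violated.
[8] m + g = 9 + (-12) = -3 — OK.
[9] j = -4, k = 6; distinct — OK.
[10] values -2 <= 0 <= 9 — OK.
[11] f=-2, m=9, j=-4; 1 of them equals 9 — OK.
[12] n = 9 is in {9, 13, 12, 7} — OK.

Constraints 1, 2, and 7 do not hold.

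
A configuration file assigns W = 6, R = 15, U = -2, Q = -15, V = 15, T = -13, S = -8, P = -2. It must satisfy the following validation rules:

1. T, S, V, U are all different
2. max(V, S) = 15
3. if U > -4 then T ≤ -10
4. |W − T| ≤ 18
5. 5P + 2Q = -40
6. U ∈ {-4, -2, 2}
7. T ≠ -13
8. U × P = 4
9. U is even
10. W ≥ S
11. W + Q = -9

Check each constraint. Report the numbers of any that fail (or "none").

1. values -13, -8, 15, -2 are pairwise distinct  holds
2. max(15, -8) = 15  holds
3. U = -2 > -4, so we need T ≤ -10; T = -13 ≤ -10  holds
4. |6 − (-13)| = 19; 19 > 18, exceeds bound 18  fails
5. 5P + 2Q = 5(-2) + 2(-15) = -40  holds
6. U = -2 is in {-4, -2, 2}  holds
7. T = -13, but -13 is required to differ  fails
8. U × P = -2 × (-2) = 4  holds
9. U = -2 is even  holds
10. W = 6, S = -8; 6 ≥ -8  holds
11. W + Q = 6 + (-15) = -9  holds

The assignment fails constraints 4, 7.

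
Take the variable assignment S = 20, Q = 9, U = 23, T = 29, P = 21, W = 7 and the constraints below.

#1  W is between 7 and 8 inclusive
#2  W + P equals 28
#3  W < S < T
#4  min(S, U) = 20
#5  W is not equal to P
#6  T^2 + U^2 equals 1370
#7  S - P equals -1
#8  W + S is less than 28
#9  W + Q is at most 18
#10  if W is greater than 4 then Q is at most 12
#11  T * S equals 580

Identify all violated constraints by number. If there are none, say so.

#1 W = 7 lies in [7, 8] — satisfied.
#2 W + P = 7 + 21 = 28 — satisfied.
#3 values 7 < 20 < 29 — satisfied.
#4 min(20, 23) = 20 — satisfied.
#5 W = 7, P = 21; distinct — satisfied.
#6 T^2 + U^2 = 29^2 + 23^2 = 841 + 529 = 1370 — satisfied.
#7 S - P = 20 - 21 = -1 — satisfied.
#8 W + S = 7 + 20 = 27; 27 < 28 — satisfied.
#9 W + Q = 7 + 9 = 16; 16 ≤ 18 — satisfied.
#10 W = 7 > 4, so we need Q ≤ 12; Q = 9 ≤ 12 — satisfied.
#11 T * S = 29 * 20 = 580 — satisfied.

All constraints are satisfied.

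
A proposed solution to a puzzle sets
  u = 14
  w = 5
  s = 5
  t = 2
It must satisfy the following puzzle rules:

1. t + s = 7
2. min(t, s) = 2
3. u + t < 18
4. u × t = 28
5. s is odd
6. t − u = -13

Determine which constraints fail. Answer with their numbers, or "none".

1. t + s = 2 + 5 = 7 — holds.
2. min(2, 5) = 2 — holds.
3. u + t = 14 + 2 = 16; 16 < 18 — holds.
4. u × t = 14 × 2 = 28 — holds.
5. s = 5 is odd — holds.
6. t − u = 2 − 14 = -12, not -13 — fails.

Constraint 6 does not hold.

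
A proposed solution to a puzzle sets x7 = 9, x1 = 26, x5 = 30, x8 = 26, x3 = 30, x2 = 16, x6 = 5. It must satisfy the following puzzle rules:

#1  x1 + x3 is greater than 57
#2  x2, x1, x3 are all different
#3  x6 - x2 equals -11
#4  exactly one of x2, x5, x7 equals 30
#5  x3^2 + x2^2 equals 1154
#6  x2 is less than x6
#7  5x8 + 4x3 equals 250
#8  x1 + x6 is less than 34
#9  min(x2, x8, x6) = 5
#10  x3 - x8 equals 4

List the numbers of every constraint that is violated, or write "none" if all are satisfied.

The assignment fails constraints 1, 5, and 6.

#1 x1 + x3 = 26 + 30 = 56; 56 ≤ 57, bound 57 not met  FAIL
#2 values 16, 26, 30 are pairwise distinct  OK
#3 x6 - x2 = 5 - 16 = -11  OK
#4 x2=16, x5=30, x7=9; 1 of them equals 30  OK
#5 x3^2 + x2^2 = 30^2 + 16^2 = 900 + 256 = 1156, not 1154  FAIL
#6 x2 = 16, x6 = 5; 16 ≥ 5 (want <)  FAIL
#7 5x8 + 4x3 = 5(26) + 4(30) = 250  OK
#8 x1 + x6 = 26 + 5 = 31; 31 < 34  OK
#9 min(16, 26, 5) = 5  OK
#10 x3 - x8 = 30 - 26 = 4  OK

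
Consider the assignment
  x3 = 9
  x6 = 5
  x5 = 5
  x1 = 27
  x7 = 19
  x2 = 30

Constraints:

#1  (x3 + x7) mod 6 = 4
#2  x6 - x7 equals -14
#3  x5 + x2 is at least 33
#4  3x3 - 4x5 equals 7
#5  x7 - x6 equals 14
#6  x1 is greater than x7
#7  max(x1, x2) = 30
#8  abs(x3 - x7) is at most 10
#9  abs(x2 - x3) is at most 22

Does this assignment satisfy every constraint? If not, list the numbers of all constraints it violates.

#1 x3 + x7 = 28; 28 mod 6 = 4  true
#2 x6 - x7 = 5 - 19 = -14  true
#3 x5 + x2 = 5 + 30 = 35; 35 ≥ 33  true
#4 3x3 - 4x5 = 3(9) - 4(5) = 7  true
#5 x7 - x6 = 19 - 5 = 14  true
#6 x1 = 27, x7 = 19; 27 > 19  true
#7 max(27, 30) = 30  true
#8 abs(9 - 19) = 10; 10 ≤ 10  true
#9 abs(30 - 9) = 21; 21 ≤ 22  true

Yes — all constraints hold.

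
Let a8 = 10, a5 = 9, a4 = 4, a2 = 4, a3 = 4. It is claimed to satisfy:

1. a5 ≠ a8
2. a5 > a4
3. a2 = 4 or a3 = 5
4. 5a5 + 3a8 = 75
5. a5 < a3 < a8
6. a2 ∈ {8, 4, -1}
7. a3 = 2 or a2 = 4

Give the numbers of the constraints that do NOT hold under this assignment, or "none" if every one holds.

Violated: 5.

1. a5 = 9, a8 = 10; distinct — satisfied.
2. a5 = 9, a4 = 4; 9 > 4 — satisfied.
3. a2 = 4 = 4 (first disjunct) — satisfied.
4. 5a5 + 3a8 = 5(9) + 3(10) = 75 — satisfied.
5. values 9, 4, 10; a5 = 9 is not < a3 = 4 — violated.
6. a2 = 4 is in {8, 4, -1} — satisfied.
7. a3 = 4 ≠ 2, but a2 = 4 = 4 (second disjunct) — satisfied.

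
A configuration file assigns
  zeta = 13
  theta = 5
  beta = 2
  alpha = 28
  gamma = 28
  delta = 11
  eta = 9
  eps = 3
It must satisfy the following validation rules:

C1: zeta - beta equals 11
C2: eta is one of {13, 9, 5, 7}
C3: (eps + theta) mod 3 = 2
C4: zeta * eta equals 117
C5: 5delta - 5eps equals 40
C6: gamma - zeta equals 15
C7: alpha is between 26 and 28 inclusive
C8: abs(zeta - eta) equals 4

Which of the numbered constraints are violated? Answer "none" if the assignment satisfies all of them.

Yes — all constraints hold.

C1: zeta - beta = 13 - 2 = 11 — OK.
C2: eta = 9 is in {13, 9, 5, 7} — OK.
C3: eps + theta = 8; 8 mod 3 = 2 — OK.
C4: zeta * eta = 13 * 9 = 117 — OK.
C5: 5delta - 5eps = 5(11) - 5(3) = 40 — OK.
C6: gamma - zeta = 28 - 13 = 15 — OK.
C7: alpha = 28 lies in [26, 28] — OK.
C8: abs(13 - 9) = 4 — OK.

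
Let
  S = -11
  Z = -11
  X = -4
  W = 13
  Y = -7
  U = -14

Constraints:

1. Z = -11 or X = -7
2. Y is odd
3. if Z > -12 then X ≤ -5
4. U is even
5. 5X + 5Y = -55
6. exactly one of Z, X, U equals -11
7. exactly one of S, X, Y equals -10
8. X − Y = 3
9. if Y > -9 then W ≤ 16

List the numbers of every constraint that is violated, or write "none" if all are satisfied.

Constraints 3 and 7 do not hold.

1. Z = -11 = -11 (first disjunct)  ✔
2. Y = -7 is odd  ✔
3. Z = -11 > -12, so we need X ≤ -5; but X = -4 > -5  ✘
4. U = -14 is even  ✔
5. 5X + 5Y = 5(-4) + 5(-7) = -55  ✔
6. Z=-11, X=-4, U=-14; 1 of them equals -11  ✔
7. S=-11, X=-4, Y=-7; 0 of them equal -10, not exactly one  ✘
8. X − Y = -4 − (-7) = 3  ✔
9. Y = -7 > -9, so we need W ≤ 16; W = 13 ≤ 16  ✔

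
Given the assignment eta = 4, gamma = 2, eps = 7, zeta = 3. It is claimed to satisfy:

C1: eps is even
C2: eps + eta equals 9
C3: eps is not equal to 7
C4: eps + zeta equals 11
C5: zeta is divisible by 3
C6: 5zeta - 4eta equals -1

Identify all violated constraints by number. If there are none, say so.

No — constraints 1, 2, 3, and 4 are not satisfied.

C1: eps = 7 is odd — violated.
C2: eps + eta = 7 + 4 = 11, not 9 — violated.
C3: eps = 7, but 7 is required to differ — violated.
C4: eps + zeta = 7 + 3 = 10, not 11 — violated.
C5: 3 / 3 = 1, so 3 divides 3 — OK.
C6: 5zeta - 4eta = 5(3) - 4(4) = -1 — OK.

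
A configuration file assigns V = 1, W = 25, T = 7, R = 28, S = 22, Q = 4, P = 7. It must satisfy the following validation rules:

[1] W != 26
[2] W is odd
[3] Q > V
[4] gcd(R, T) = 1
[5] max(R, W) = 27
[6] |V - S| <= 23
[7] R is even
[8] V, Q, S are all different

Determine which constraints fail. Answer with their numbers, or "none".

Constraints 4 and 5 are violated.

[1] W = 25, and 25 ≠ 26  true
[2] W = 25 is odd  true
[3] Q = 4, V = 1; 4 > 1  true
[4] gcd(28, 7) = 7, not 1  false
[5] max(28, 25) = 28, not 27  false
[6] |1 - 22| = 21; 21 ≤ 23  true
[7] R = 28 is even  true
[8] values 1, 4, 22 are pairwise distinct  true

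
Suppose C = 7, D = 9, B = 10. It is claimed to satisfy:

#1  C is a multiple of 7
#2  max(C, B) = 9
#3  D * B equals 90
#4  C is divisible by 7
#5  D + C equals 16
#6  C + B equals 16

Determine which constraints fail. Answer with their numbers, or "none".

No — constraints 2 and 6 are not satisfied.

#1 7 / 7 = 1, so 7 divides 7  true
#2 max(7, 10) = 10, not 9  false
#3 D * B = 9 * 10 = 90  true
#4 7 / 7 = 1, so 7 divides 7  true
#5 D + C = 9 + 7 = 16  true
#6 C + B = 7 + 10 = 17, not 16  false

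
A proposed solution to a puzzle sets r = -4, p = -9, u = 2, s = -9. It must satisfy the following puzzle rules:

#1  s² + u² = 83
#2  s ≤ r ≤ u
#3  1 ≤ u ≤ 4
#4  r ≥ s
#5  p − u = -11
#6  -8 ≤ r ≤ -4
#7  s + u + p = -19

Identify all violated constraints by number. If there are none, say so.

No — constraints 1 and 7 are not satisfied.

#1 s² + u² = (-9)² + 2² = 81 + 4 = 85, not 83  ✗
#2 values -9 ≤ -4 ≤ 2  ✓
#3 u = 2 lies in [1, 4]  ✓
#4 r = -4, s = -9; -4 ≥ -9  ✓
#5 p − u = -9 − 2 = -11  ✓
#6 r = -4 lies in [-8, -4]  ✓
#7 s + u + p = -9 + 2 + (-9) = -16, not -19  ✗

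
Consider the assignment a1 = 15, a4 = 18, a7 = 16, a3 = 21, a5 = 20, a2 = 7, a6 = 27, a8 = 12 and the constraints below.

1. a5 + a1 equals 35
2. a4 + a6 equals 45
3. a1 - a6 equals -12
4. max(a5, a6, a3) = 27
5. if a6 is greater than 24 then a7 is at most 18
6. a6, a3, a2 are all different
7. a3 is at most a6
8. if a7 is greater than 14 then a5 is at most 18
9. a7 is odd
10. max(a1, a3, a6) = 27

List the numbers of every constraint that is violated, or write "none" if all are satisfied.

Violated: 8 and 9.

1. a5 + a1 = 20 + 15 = 35  yes
2. a4 + a6 = 18 + 27 = 45  yes
3. a1 - a6 = 15 - 27 = -12  yes
4. max(20, 27, 21) = 27  yes
5. a6 = 27 > 24, so we need a7 ≤ 18; a7 = 16 ≤ 18  yes
6. values 27, 21, 7 are pairwise distinct  yes
7. a3 = 21, a6 = 27; 21 ≤ 27  yes
8. a7 = 16 > 14, so we need a5 ≤ 18; but a5 = 20 > 18  no
9. a7 = 16 is even  no
10. max(15, 21, 27) = 27  yes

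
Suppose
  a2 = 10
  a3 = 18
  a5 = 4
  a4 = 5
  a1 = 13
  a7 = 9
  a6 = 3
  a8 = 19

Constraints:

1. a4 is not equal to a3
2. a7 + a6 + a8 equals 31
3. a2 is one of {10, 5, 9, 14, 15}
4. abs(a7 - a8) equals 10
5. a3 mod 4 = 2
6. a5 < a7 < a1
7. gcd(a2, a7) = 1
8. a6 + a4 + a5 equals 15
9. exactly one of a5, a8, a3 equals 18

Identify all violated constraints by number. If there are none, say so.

1. a4 = 5, a3 = 18; distinct — OK.
2. a7 + a6 + a8 = 9 + 3 + 19 = 31 — OK.
3. a2 = 10 is in {10, 5, 9, 14, 15} — OK.
4. abs(9 - 19) = 10 — OK.
5. 18 mod 4 = 2 — OK.
6. values 4 < 9 < 13 — OK.
7. gcd(10, 9) = 1 — OK.
8. a6 + a4 + a5 = 3 + 5 + 4 = 12, not 15 — violated.
9. a5=4, a8=19, a3=18; 1 of them equals 18 — OK.

Constraint 8 is violated.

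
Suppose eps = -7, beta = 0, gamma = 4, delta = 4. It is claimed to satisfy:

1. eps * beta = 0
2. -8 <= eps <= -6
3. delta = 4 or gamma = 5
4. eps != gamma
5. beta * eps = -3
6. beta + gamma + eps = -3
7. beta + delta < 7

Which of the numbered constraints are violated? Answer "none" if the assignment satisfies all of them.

Constraint 5 is violated.

1. eps * beta = -7 * 0 = 0 — satisfied.
2. eps = -7 lies in [-8, -6] — satisfied.
3. delta = 4 = 4 (first disjunct) — satisfied.
4. eps = -7, gamma = 4; distinct — satisfied.
5. beta * eps = 0 * (-7) = 0, not -3 — violated.
6. beta + gamma + eps = 0 + 4 + (-7) = -3 — satisfied.
7. beta + delta = 0 + 4 = 4; 4 < 7 — satisfied.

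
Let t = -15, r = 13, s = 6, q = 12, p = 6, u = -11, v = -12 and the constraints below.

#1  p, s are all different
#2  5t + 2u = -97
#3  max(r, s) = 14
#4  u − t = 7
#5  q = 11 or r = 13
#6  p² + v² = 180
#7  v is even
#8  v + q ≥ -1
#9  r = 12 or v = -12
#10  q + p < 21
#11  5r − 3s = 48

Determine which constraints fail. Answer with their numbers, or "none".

No — constraints 1, 3, 4, and 11 are not satisfied.

#1 p = s = 6, not all different — violated.
#2 5t + 2u = 5(-15) + 2(-11) = -97 — OK.
#3 max(13, 6) = 13, not 14 — violated.
#4 u − t = -11 − (-15) = 4, not 7 — violated.
#5 q = 12 ≠ 11, but r = 13 = 13 (second disjunct) — OK.
#6 p² + v² = 6² + (-12)² = 36 + 144 = 180 — OK.
#7 v = -12 is even — OK.
#8 v + q = -12 + 12 = 0; 0 ≥ -1 — OK.
#9 r = 13 ≠ 12, but v = -12 = -12 (second disjunct) — OK.
#10 q + p = 12 + 6 = 18; 18 < 21 — OK.
#11 5r − 3s = 5(13) − 3(6) = 47, not 48 — violated.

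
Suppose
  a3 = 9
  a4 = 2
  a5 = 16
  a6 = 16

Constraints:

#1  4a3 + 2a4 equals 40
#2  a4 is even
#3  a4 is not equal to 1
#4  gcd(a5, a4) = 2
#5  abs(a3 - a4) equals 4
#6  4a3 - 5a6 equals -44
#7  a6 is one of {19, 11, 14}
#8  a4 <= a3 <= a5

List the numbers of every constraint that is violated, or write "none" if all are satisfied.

#1 4a3 + 2a4 = 4(9) + 2(2) = 40 — holds.
#2 a4 = 2 is even — holds.
#3 a4 = 2, and 2 ≠ 1 — holds.
#4 gcd(16, 2) = 2 — holds.
#5 abs(9 - 2) = 7, not 4 — does not hold.
#6 4a3 - 5a6 = 4(9) - 5(16) = -44 — holds.
#7 a6 = 16 is not in {19, 11, 14} — does not hold.
#8 values 2 <= 9 <= 16 — holds.

Violated: 5, 7.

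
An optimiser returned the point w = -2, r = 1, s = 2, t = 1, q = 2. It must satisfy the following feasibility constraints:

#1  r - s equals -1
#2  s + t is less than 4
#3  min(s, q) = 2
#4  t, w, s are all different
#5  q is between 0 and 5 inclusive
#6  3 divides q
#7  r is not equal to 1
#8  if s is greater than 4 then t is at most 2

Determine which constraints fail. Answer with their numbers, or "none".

#1 r - s = 1 - 2 = -1 — OK.
#2 s + t = 2 + 1 = 3; 3 < 4 — OK.
#3 min(2, 2) = 2 — OK.
#4 values 1, -2, 2 are pairwise distinct — OK.
#5 q = 2 lies in [0, 5] — OK.
#6 2 = 3*0 + 2, so 3 does not divide 2 — violated.
#7 r = 1, but 1 is required to differ — violated.
#8 s = 2, not > 4; antecedent false, conditional vacuously true — OK.

Violated: 6 and 7.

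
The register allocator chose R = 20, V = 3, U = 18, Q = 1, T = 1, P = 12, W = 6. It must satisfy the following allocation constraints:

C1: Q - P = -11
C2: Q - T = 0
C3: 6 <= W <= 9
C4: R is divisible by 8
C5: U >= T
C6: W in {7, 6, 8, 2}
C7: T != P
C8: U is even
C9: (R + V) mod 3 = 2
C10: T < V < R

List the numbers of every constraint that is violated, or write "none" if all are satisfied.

C1: Q - P = 1 - 12 = -11 — holds.
C2: Q - T = 1 - 1 = 0 — holds.
C3: W = 6 lies in [6, 9] — holds.
C4: 20 = 8*2 + 4, so 8 does not divide 20 — fails.
C5: U = 18, T = 1; 18 ≥ 1 — holds.
C6: W = 6 is in {7, 6, 8, 2} — holds.
C7: T = 1, P = 12; distinct — holds.
C8: U = 18 is even — holds.
C9: R + V = 23; 23 mod 3 = 2 — holds.
C10: values 1 < 3 < 20 — holds.

Constraint 4 is violated.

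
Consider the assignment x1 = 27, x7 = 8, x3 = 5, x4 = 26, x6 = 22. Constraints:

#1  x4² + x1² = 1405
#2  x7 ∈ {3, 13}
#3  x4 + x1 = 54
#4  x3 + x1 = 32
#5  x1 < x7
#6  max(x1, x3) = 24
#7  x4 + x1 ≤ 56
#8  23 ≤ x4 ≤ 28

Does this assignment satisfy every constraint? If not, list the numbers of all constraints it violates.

The assignment fails constraints 2, 3, 5, and 6.

#1 x4² + x1² = 26² + 27² = 676 + 729 = 1405 — satisfied.
#2 x7 = 8 is not in {3, 13} — violated.
#3 x4 + x1 = 26 + 27 = 53, not 54 — violated.
#4 x3 + x1 = 5 + 27 = 32 — satisfied.
#5 x1 = 27, x7 = 8; 27 ≥ 8 (want <) — violated.
#6 max(27, 5) = 27, not 24 — violated.
#7 x4 + x1 = 26 + 27 = 53; 53 ≤ 56 — satisfied.
#8 x4 = 26 lies in [23, 28] — satisfied.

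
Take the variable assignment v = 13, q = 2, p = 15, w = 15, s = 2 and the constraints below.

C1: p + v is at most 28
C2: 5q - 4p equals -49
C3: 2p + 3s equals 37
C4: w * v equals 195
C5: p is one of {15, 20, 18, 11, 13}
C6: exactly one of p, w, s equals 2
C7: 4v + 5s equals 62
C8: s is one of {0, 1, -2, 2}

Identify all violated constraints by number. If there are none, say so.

C1: p + v = 15 + 13 = 28; 28 ≤ 28 — holds.
C2: 5q - 4p = 5(2) - 4(15) = -50, not -49 — fails.
C3: 2p + 3s = 2(15) + 3(2) = 36, not 37 — fails.
C4: w * v = 15 * 13 = 195 — holds.
C5: p = 15 is in {15, 20, 18, 11, 13} — holds.
C6: p=15, w=15, s=2; 1 of them equals 2 — holds.
C7: 4v + 5s = 4(13) + 5(2) = 62 — holds.
C8: s = 2 is in {0, 1, -2, 2} — holds.

Constraints 2, 3 do not hold.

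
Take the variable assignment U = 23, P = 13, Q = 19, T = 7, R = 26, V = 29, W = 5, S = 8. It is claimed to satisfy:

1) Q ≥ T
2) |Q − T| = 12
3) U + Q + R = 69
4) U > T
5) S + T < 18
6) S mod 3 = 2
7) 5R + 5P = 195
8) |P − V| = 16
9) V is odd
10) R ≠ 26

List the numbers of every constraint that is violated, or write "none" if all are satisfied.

No — constraints 3 and 10 are not satisfied.

1) Q = 19, T = 7; 19 ≥ 7  ✓
2) |19 − 7| = 12  ✓
3) U + Q + R = 23 + 19 + 26 = 68, not 69  ✗
4) U = 23, T = 7; 23 > 7  ✓
5) S + T = 8 + 7 = 15; 15 < 18  ✓
6) 8 mod 3 = 2  ✓
7) 5R + 5P = 5(26) + 5(13) = 195  ✓
8) |13 − 29| = 16  ✓
9) V = 29 is odd  ✓
10) R = 26, but 26 is required to differ  ✗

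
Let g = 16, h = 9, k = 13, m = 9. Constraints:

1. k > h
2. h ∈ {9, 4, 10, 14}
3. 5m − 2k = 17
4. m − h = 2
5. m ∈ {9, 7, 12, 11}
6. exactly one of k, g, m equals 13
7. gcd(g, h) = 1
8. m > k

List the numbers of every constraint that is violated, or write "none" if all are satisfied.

Constraints 3, 4, and 8 do not hold.

1. k = 13, h = 9; 13 > 9  ✓
2. h = 9 is in {9, 4, 10, 14}  ✓
3. 5m − 2k = 5(9) − 2(13) = 19, not 17  ✗
4. m − h = 9 − 9 = 0, not 2  ✗
5. m = 9 is in {9, 7, 12, 11}  ✓
6. k=13, g=16, m=9; 1 of them equals 13  ✓
7. gcd(16, 9) = 1  ✓
8. m = 9, k = 13; 9 ≤ 13 (want >)  ✗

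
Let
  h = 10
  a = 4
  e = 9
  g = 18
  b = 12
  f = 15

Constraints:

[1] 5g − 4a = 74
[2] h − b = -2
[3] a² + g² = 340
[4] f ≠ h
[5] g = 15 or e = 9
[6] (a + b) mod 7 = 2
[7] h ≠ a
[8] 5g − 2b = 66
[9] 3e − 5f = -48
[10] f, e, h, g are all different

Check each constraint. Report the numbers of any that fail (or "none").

[1] 5g − 4a = 5(18) − 4(4) = 74  ✓
[2] h − b = 10 − 12 = -2  ✓
[3] a² + g² = 4² + 18² = 16 + 324 = 340  ✓
[4] f = 15, h = 10; distinct  ✓
[5] g = 18 ≠ 15, but e = 9 = 9 (second disjunct)  ✓
[6] a + b = 16; 16 mod 7 = 2  ✓
[7] h = 10, a = 4; distinct  ✓
[8] 5g − 2b = 5(18) − 2(12) = 66  ✓
[9] 3e − 5f = 3(9) − 5(15) = -48  ✓
[10] values 15, 9, 10, 18 are pairwise distinct  ✓

None — every constraint holds.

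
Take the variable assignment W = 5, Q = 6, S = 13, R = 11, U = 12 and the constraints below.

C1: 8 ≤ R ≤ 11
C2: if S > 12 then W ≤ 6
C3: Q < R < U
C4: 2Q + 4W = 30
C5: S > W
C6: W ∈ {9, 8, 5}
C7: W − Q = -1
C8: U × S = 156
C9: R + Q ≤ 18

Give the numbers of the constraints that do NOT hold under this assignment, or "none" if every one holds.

The assignment fails constraint 4.

C1: R = 11 lies in [8, 11] — holds.
C2: S = 13 > 12, so we need W ≤ 6; W = 5 ≤ 6 — holds.
C3: values 6 < 11 < 12 — holds.
C4: 2Q + 4W = 2(6) + 4(5) = 32, not 30 — fails.
C5: S = 13, W = 5; 13 > 5 — holds.
C6: W = 5 is in {9, 8, 5} — holds.
C7: W − Q = 5 − 6 = -1 — holds.
C8: U × S = 12 × 13 = 156 — holds.
C9: R + Q = 11 + 6 = 17; 17 ≤ 18 — holds.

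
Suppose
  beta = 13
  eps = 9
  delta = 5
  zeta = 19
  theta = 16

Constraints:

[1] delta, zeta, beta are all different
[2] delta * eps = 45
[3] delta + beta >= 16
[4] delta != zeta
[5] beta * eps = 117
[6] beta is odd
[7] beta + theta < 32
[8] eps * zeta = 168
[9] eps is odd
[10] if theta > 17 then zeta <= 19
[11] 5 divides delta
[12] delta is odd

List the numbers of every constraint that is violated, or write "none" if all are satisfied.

[1] values 5, 19, 13 are pairwise distinct — holds.
[2] delta * eps = 5 * 9 = 45 — holds.
[3] delta + beta = 5 + 13 = 18; 18 ≥ 16 — holds.
[4] delta = 5, zeta = 19; distinct — holds.
[5] beta * eps = 13 * 9 = 117 — holds.
[6] beta = 13 is odd — holds.
[7] beta + theta = 13 + 16 = 29; 29 < 32 — holds.
[8] eps * zeta = 9 * 19 = 171, not 168 — fails.
[9] eps = 9 is odd — holds.
[10] theta = 16, not > 17; antecedent false, conditional vacuously true — holds.
[11] 5 / 5 = 1, so 5 divides 5 — holds.
[12] delta = 5 is odd — holds.

The assignment fails constraint 8.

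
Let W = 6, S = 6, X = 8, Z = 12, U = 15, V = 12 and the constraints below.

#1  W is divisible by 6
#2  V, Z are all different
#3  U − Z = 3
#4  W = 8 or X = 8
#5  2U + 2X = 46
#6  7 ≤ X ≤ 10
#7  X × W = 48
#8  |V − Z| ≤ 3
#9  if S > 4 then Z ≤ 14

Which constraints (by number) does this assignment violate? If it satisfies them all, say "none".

#1 6 / 6 = 1, so 6 divides 6 — OK.
#2 V = Z = 12, not all different — violated.
#3 U − Z = 15 − 12 = 3 — OK.
#4 W = 6 ≠ 8, but X = 8 = 8 (second disjunct) — OK.
#5 2U + 2X = 2(15) + 2(8) = 46 — OK.
#6 X = 8 lies in [7, 10] — OK.
#7 X × W = 8 × 6 = 48 — OK.
#8 |12 − 12| = 0; 0 ≤ 3 — OK.
#9 S = 6 > 4, so we need Z ≤ 14; Z = 12 ≤ 14 — OK.

Constraint 2 is violated.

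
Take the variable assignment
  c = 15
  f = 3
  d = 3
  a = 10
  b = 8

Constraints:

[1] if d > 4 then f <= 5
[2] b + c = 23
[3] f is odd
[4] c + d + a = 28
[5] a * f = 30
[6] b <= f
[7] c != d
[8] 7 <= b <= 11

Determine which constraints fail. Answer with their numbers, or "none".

[1] d = 3, not > 4; antecedent false, conditional vacuously true  ✔
[2] b + c = 8 + 15 = 23  ✔
[3] f = 3 is odd  ✔
[4] c + d + a = 15 + 3 + 10 = 28  ✔
[5] a * f = 10 * 3 = 30  ✔
[6] b = 8, f = 3; 8 > 3 (want ≤)  ✘
[7] c = 15, d = 3; distinct  ✔
[8] b = 8 lies in [7, 11]  ✔

The assignment fails constraint 6.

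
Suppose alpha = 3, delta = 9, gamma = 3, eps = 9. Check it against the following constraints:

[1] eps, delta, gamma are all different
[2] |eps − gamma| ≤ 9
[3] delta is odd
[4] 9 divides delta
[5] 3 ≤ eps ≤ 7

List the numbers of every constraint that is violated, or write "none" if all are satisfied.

[1] eps = delta = 9, not all different — violated.
[2] |9 − 3| = 6; 6 ≤ 9 — OK.
[3] delta = 9 is odd — OK.
[4] 9 / 9 = 1, so 9 divides 9 — OK.
[5] eps = 9 is outside [3, 7] — violated.

Constraints 1, 5 are violated.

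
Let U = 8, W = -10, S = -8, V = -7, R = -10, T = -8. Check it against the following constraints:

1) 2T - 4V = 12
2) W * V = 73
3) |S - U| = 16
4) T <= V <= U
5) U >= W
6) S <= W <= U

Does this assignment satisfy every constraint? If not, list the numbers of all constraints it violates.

1) 2T - 4V = 2(-8) - 4(-7) = 12 — holds.
2) W * V = -10 * (-7) = 70, not 73 — fails.
3) |-8 - 8| = 16 — holds.
4) values -8 <= -7 <= 8 — holds.
5) U = 8, W = -10; 8 ≥ -10 — holds.
6) values -8, -10, 8; S = -8 is not <= W = -10 — fails.

The assignment fails constraints 2 and 6.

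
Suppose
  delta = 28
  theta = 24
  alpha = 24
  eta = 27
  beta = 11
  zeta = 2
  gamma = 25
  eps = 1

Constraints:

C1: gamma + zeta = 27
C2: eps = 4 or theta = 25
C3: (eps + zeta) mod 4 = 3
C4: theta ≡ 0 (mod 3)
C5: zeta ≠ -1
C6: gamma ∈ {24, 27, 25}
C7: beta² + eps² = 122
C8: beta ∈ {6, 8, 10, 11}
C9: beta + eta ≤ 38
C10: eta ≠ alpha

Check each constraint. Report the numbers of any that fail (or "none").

Violated: 2.

C1: gamma + zeta = 25 + 2 = 27 — holds.
C2: eps = 1 ≠ 4 and theta = 24 ≠ 25; both disjuncts false — fails.
C3: eps + zeta = 3; 3 mod 4 = 3 — holds.
C4: 24 mod 3 = 0 — holds.
C5: zeta = 2, and 2 ≠ -1 — holds.
C6: gamma = 25 is in {24, 27, 25} — holds.
C7: beta² + eps² = 11² + 1² = 121 + 1 = 122 — holds.
C8: beta = 11 is in {6, 8, 10, 11} — holds.
C9: beta + eta = 11 + 27 = 38; 38 ≤ 38 — holds.
C10: eta = 27, alpha = 24; distinct — holds.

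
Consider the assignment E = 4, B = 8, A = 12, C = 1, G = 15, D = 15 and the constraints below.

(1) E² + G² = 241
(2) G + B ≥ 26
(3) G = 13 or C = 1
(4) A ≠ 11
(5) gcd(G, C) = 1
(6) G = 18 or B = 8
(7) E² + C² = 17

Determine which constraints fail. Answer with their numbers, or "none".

The assignment fails constraint 2.

(1) E² + G² = 4² + 15² = 16 + 225 = 241  true
(2) G + B = 15 + 8 = 23; 23 < 26, bound 26 not met  false
(3) G = 15 ≠ 13, but C = 1 = 1 (second disjunct)  true
(4) A = 12, and 12 ≠ 11  true
(5) gcd(15, 1) = 1  true
(6) G = 15 ≠ 18, but B = 8 = 8 (second disjunct)  true
(7) E² + C² = 4² + 1² = 16 + 1 = 17  true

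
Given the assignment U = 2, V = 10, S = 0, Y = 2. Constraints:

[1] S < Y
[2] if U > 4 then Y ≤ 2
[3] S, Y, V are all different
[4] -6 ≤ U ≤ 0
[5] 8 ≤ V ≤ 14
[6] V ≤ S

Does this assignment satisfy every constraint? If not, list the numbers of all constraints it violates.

[1] S = 0, Y = 2; 0 < 2 — satisfied.
[2] U = 2, not > 4; antecedent false, conditional vacuously true — satisfied.
[3] values 0, 2, 10 are pairwise distinct — satisfied.
[4] U = 2 is outside [-6, 0] — violated.
[5] V = 10 lies in [8, 14] — satisfied.
[6] V = 10, S = 0; 10 > 0 (want ≤) — violated.

Constraints 4 and 6 do not hold.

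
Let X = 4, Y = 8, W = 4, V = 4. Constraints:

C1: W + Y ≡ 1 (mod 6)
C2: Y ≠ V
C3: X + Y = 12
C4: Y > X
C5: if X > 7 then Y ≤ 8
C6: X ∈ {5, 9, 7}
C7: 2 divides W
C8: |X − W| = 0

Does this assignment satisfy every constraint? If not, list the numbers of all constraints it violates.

C1: W + Y = 12; 12 mod 6 = 0, not 1 — fails.
C2: Y = 8, V = 4; distinct — holds.
C3: X + Y = 4 + 8 = 12 — holds.
C4: Y = 8, X = 4; 8 > 4 — holds.
C5: X = 4, not > 7; antecedent false, conditional vacuously true — holds.
C6: X = 4 is not in {5, 9, 7} — fails.
C7: 4 / 2 = 2, so 2 divides 4 — holds.
C8: |4 − 4| = 0 — holds.

The assignment fails constraints 1 and 6.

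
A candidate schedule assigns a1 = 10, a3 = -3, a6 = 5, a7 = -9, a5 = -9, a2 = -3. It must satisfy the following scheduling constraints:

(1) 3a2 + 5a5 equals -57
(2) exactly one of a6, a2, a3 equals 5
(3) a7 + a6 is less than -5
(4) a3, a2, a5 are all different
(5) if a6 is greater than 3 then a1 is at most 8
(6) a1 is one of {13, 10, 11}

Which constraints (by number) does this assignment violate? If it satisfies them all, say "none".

(1) 3a2 + 5a5 = 3(-3) + 5(-9) = -54, not -57 — does not hold.
(2) a6=5, a2=-3, a3=-3; 1 of them equals 5 — holds.
(3) a7 + a6 = -9 + 5 = -4; -4 ≥ -5, bound -5 not met — does not hold.
(4) a3 = a2 = -3, not all different — does not hold.
(5) a6 = 5 > 3, so we need a1 ≤ 8; but a1 = 10 > 8 — does not hold.
(6) a1 = 10 is in {13, 10, 11} — holds.

The assignment fails constraints 1, 3, 4, and 5.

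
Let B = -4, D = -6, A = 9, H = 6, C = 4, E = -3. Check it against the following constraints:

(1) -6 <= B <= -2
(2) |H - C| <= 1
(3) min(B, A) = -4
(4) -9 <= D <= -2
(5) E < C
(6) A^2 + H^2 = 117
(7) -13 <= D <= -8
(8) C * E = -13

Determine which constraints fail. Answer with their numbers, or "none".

Constraints 2, 7, and 8 are violated.

(1) B = -4 lies in [-6, -2] — satisfied.
(2) |6 - 4| = 2; 2 > 1, exceeds bound 1 — violated.
(3) min(-4, 9) = -4 — satisfied.
(4) D = -6 lies in [-9, -2] — satisfied.
(5) E = -3, C = 4; -3 < 4 — satisfied.
(6) A^2 + H^2 = 9^2 + 6^2 = 81 + 36 = 117 — satisfied.
(7) D = -6 is outside [-13, -8] — violated.
(8) C * E = 4 * (-3) = -12, not -13 — violated.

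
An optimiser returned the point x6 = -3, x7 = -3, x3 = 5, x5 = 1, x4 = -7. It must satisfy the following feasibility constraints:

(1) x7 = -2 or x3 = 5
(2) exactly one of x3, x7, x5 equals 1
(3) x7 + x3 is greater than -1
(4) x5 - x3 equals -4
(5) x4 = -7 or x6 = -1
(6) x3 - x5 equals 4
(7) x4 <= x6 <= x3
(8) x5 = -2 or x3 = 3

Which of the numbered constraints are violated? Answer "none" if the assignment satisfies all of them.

Constraint 8 is violated.

(1) x7 = -3 ≠ -2, but x3 = 5 = 5 (second disjunct)  ✔
(2) x3=5, x7=-3, x5=1; 1 of them equals 1  ✔
(3) x7 + x3 = -3 + 5 = 2; 2 > -1  ✔
(4) x5 - x3 = 1 - 5 = -4  ✔
(5) x4 = -7 = -7 (first disjunct)  ✔
(6) x3 - x5 = 5 - 1 = 4  ✔
(7) values -7 <= -3 <= 5  ✔
(8) x5 = 1 ≠ -2 and x3 = 5 ≠ 3; both disjuncts false  ✘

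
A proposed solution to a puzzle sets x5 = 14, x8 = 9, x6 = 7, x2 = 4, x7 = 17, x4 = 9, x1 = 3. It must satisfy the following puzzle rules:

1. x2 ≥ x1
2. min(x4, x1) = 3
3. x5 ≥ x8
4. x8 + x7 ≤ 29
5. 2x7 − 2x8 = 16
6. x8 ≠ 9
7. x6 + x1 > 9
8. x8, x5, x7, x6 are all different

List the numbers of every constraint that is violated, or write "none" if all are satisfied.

No — constraint 6 is not satisfied.

1. x2 = 4, x1 = 3; 4 ≥ 3  OK
2. min(9, 3) = 3  OK
3. x5 = 14, x8 = 9; 14 ≥ 9  OK
4. x8 + x7 = 9 + 17 = 26; 26 ≤ 29  OK
5. 2x7 − 2x8 = 2(17) − 2(9) = 16  OK
6. x8 = 9, but 9 is required to differ  FAIL
7. x6 + x1 = 7 + 3 = 10; 10 > 9  OK
8. values 9, 14, 17, 7 are pairwise distinct  OK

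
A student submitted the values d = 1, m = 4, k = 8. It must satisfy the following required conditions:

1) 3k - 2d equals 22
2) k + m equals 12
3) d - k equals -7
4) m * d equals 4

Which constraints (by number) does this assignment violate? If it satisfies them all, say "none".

None — every constraint holds.

1) 3k - 2d = 3(8) - 2(1) = 22 — satisfied.
2) k + m = 8 + 4 = 12 — satisfied.
3) d - k = 1 - 8 = -7 — satisfied.
4) m * d = 4 * 1 = 4 — satisfied.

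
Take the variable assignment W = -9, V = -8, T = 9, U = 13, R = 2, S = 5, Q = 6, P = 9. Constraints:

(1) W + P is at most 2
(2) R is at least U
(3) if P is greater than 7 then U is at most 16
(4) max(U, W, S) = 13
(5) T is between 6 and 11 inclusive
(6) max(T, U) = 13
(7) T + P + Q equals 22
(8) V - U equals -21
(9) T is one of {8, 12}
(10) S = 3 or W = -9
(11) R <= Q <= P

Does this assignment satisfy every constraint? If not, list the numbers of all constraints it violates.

No — constraints 2, 7, 9 are not satisfied.

(1) W + P = -9 + 9 = 0; 0 ≤ 2  ✓
(2) R = 2, U = 13; 2 < 13 (want ≥)  ✗
(3) P = 9 > 7, so we need U ≤ 16; U = 13 ≤ 16  ✓
(4) max(13, -9, 5) = 13  ✓
(5) T = 9 lies in [6, 11]  ✓
(6) max(9, 13) = 13  ✓
(7) T + P + Q = 9 + 9 + 6 = 24, not 22  ✗
(8) V - U = -8 - 13 = -21  ✓
(9) T = 9 is not in {8, 12}  ✗
(10) S = 5 ≠ 3, but W = -9 = -9 (second disjunct)  ✓
(11) values 2 <= 6 <= 9  ✓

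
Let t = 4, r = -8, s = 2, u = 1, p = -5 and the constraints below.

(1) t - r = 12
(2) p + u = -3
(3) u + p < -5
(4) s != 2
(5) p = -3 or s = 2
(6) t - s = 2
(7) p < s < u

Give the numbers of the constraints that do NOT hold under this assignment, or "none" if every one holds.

(1) t - r = 4 - (-8) = 12  yes
(2) p + u = -5 + 1 = -4, not -3  no
(3) u + p = 1 + (-5) = -4; -4 ≥ -5, bound -5 not met  no
(4) s = 2, but 2 is required to differ  no
(5) p = -5 ≠ -3, but s = 2 = 2 (second disjunct)  yes
(6) t - s = 4 - 2 = 2  yes
(7) values -5, 2, 1; s = 2 is not < u = 1  no

Constraints 2, 3, 4, and 7 do not hold.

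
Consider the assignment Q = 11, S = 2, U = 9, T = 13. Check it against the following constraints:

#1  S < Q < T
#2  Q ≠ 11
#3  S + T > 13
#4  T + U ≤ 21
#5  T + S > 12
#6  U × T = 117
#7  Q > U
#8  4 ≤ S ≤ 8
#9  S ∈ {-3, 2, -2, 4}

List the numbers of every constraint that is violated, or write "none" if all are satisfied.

Violated: 2, 4, and 8.

#1 values 2 < 11 < 13 — satisfied.
#2 Q = 11, but 11 is required to differ — violated.
#3 S + T = 2 + 13 = 15; 15 > 13 — satisfied.
#4 T + U = 13 + 9 = 22; 22 > 21, bound 21 not met — violated.
#5 T + S = 13 + 2 = 15; 15 > 12 — satisfied.
#6 U × T = 9 × 13 = 117 — satisfied.
#7 Q = 11, U = 9; 11 > 9 — satisfied.
#8 S = 2 is outside [4, 8] — violated.
#9 S = 2 is in {-3, 2, -2, 4} — satisfied.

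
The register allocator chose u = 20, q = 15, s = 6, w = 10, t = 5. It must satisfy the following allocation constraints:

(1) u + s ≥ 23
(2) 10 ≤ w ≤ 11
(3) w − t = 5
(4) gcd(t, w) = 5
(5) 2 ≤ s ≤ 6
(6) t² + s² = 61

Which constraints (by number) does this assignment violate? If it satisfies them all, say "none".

(1) u + s = 20 + 6 = 26; 26 ≥ 23 — OK.
(2) w = 10 lies in [10, 11] — OK.
(3) w − t = 10 − 5 = 5 — OK.
(4) gcd(5, 10) = 5 — OK.
(5) s = 6 lies in [2, 6] — OK.
(6) t² + s² = 5² + 6² = 25 + 36 = 61 — OK.

The assignment satisfies every constraint.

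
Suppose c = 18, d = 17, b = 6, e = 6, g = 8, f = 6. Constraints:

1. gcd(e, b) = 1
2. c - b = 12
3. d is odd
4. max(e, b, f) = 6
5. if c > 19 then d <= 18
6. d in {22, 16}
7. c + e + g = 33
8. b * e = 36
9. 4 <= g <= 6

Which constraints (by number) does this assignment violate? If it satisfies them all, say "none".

1. gcd(6, 6) = 6, not 1  fails
2. c - b = 18 - 6 = 12  holds
3. d = 17 is odd  holds
4. max(6, 6, 6) = 6  holds
5. c = 18, not > 19; antecedent false, conditional vacuously true  holds
6. d = 17 is not in {22, 16}  fails
7. c + e + g = 18 + 6 + 8 = 32, not 33  fails
8. b * e = 6 * 6 = 36  holds
9. g = 8 is outside [4, 6]  fails

The assignment fails constraints 1, 6, 7, and 9.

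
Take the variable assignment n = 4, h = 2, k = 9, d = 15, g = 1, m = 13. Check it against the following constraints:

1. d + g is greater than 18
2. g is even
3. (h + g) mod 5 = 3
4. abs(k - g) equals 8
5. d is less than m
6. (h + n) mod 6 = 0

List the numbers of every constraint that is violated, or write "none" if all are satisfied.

1. d + g = 15 + 1 = 16; 16 ≤ 18, bound 18 not met — fails.
2. g = 1 is odd — fails.
3. h + g = 3; 3 mod 5 = 3 — holds.
4. abs(9 - 1) = 8 — holds.
5. d = 15, m = 13; 15 ≥ 13 (want <) — fails.
6. h + n = 6; 6 mod 6 = 0 — holds.

Constraints 1, 2, and 5 do not hold.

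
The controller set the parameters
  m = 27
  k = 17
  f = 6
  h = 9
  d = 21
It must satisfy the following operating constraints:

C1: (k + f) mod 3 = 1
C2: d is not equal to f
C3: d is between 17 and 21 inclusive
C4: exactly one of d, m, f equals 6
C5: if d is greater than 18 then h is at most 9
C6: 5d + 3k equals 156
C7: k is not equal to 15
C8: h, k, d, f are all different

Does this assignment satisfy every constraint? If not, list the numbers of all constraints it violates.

C1: k + f = 23; 23 mod 3 = 2, not 1 — does not hold.
C2: d = 21, f = 6; distinct — holds.
C3: d = 21 lies in [17, 21] — holds.
C4: d=21, m=27, f=6; 1 of them equals 6 — holds.
C5: d = 21 > 18, so we need h ≤ 9; h = 9 ≤ 9 — holds.
C6: 5d + 3k = 5(21) + 3(17) = 156 — holds.
C7: k = 17, and 17 ≠ 15 — holds.
C8: values 9, 17, 21, 6 are pairwise distinct — holds.

Constraint 1 does not hold.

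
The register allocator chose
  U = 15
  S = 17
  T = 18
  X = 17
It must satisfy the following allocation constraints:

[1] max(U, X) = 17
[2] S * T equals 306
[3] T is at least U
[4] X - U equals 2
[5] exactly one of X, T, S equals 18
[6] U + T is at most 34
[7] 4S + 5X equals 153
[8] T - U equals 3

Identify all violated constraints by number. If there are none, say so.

[1] max(15, 17) = 17 — holds.
[2] S * T = 17 * 18 = 306 — holds.
[3] T = 18, U = 15; 18 ≥ 15 — holds.
[4] X - U = 17 - 15 = 2 — holds.
[5] X=17, T=18, S=17; 1 of them equals 18 — holds.
[6] U + T = 15 + 18 = 33; 33 ≤ 34 — holds.
[7] 4S + 5X = 4(17) + 5(17) = 153 — holds.
[8] T - U = 18 - 15 = 3 — holds.

None — every constraint holds.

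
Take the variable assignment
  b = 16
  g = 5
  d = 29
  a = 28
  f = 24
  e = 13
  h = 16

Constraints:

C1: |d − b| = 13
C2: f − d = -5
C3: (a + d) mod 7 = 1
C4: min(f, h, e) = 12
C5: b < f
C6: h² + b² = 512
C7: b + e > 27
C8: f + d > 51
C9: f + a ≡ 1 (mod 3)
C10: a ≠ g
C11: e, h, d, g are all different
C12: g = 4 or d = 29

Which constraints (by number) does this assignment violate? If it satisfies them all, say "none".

C1: |29 − 16| = 13 — satisfied.
C2: f − d = 24 − 29 = -5 — satisfied.
C3: a + d = 57; 57 mod 7 = 1 — satisfied.
C4: min(24, 16, 13) = 13, not 12 — violated.
C5: b = 16, f = 24; 16 < 24 — satisfied.
C6: h² + b² = 16² + 16² = 256 + 256 = 512 — satisfied.
C7: b + e = 16 + 13 = 29; 29 > 27 — satisfied.
C8: f + d = 24 + 29 = 53; 53 > 51 — satisfied.
C9: f + a = 52; 52 mod 3 = 1 — satisfied.
C10: a = 28, g = 5; distinct — satisfied.
C11: values 13, 16, 29, 5 are pairwise distinct — satisfied.
C12: g = 5 ≠ 4, but d = 29 = 29 (second disjunct) — satisfied.

Constraint 4 does not hold.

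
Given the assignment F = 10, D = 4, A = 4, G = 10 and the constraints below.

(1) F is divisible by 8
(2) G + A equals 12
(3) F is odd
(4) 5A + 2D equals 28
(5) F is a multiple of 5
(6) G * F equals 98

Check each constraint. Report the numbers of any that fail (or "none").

No — constraints 1, 2, 3, and 6 are not satisfied.

(1) 10 = 8*1 + 2, so 8 does not divide 10 — does not hold.
(2) G + A = 10 + 4 = 14, not 12 — does not hold.
(3) F = 10 is even — does not hold.
(4) 5A + 2D = 5(4) + 2(4) = 28 — holds.
(5) 10 / 5 = 2, so 5 divides 10 — holds.
(6) G * F = 10 * 10 = 100, not 98 — does not hold.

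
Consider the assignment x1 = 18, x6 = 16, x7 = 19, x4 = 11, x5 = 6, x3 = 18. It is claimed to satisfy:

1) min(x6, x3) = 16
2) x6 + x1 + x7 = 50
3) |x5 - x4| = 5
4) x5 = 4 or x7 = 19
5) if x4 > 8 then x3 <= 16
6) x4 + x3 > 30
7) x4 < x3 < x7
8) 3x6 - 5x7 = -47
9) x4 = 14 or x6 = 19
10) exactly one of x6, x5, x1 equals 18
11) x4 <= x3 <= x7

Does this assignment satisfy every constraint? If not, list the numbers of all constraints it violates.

No — constraints 2, 5, 6, and 9 are not satisfied.

1) min(16, 18) = 16 — satisfied.
2) x6 + x1 + x7 = 16 + 18 + 19 = 53, not 50 — violated.
3) |6 - 11| = 5 — satisfied.
4) x5 = 6 ≠ 4, but x7 = 19 = 19 (second disjunct) — satisfied.
5) x4 = 11 > 8, so we need x3 ≤ 16; but x3 = 18 > 16 — violated.
6) x4 + x3 = 11 + 18 = 29; 29 ≤ 30, bound 30 not met — violated.
7) values 11 < 18 < 19 — satisfied.
8) 3x6 - 5x7 = 3(16) - 5(19) = -47 — satisfied.
9) x4 = 11 ≠ 14 and x6 = 16 ≠ 19; both disjuncts false — violated.
10) x6=16, x5=6, x1=18; 1 of them equals 18 — satisfied.
11) values 11 <= 18 <= 19 — satisfied.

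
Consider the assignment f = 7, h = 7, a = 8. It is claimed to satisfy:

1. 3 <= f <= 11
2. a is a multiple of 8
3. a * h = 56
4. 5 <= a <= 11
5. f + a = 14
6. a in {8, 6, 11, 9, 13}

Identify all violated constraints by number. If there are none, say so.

Constraint 5 does not hold.

1. f = 7 lies in [3, 11] — satisfied.
2. 8 / 8 = 1, so 8 divides 8 — satisfied.
3. a * h = 8 * 7 = 56 — satisfied.
4. a = 8 lies in [5, 11] — satisfied.
5. f + a = 7 + 8 = 15, not 14 — violated.
6. a = 8 is in {8, 6, 11, 9, 13} — satisfied.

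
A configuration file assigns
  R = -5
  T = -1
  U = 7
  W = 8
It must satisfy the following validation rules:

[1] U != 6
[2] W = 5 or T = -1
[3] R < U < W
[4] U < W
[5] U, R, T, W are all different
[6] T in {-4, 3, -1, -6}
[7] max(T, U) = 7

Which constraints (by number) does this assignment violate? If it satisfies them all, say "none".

[1] U = 7, and 7 ≠ 6  holds
[2] W = 8 ≠ 5, but T = -1 = -1 (second disjunct)  holds
[3] values -5 < 7 < 8  holds
[4] U = 7, W = 8; 7 < 8  holds
[5] values 7, -5, -1, 8 are pairwise distinct  holds
[6] T = -1 is in {-4, 3, -1, -6}  holds
[7] max(-1, 7) = 7  holds

All constraints are satisfied.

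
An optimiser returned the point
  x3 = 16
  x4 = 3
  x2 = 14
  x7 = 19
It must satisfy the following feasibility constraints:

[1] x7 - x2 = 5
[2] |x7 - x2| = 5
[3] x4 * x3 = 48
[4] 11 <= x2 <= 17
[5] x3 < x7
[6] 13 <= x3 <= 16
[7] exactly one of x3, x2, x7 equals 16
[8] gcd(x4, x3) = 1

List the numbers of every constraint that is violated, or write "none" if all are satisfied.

None — every constraint holds.

[1] x7 - x2 = 19 - 14 = 5  ✓
[2] |19 - 14| = 5  ✓
[3] x4 * x3 = 3 * 16 = 48  ✓
[4] x2 = 14 lies in [11, 17]  ✓
[5] x3 = 16, x7 = 19; 16 < 19  ✓
[6] x3 = 16 lies in [13, 16]  ✓
[7] x3=16, x2=14, x7=19; 1 of them equals 16  ✓
[8] gcd(3, 16) = 1  ✓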